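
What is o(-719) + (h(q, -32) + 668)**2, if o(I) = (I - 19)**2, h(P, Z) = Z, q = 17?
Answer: 949140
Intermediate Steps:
o(I) = (-19 + I)**2
o(-719) + (h(q, -32) + 668)**2 = (-19 - 719)**2 + (-32 + 668)**2 = (-738)**2 + 636**2 = 544644 + 404496 = 949140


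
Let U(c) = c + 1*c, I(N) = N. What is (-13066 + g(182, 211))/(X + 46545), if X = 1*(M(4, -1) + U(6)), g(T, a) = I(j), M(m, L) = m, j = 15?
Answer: -13051/46561 ≈ -0.28030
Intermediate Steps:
U(c) = 2*c (U(c) = c + c = 2*c)
g(T, a) = 15
X = 16 (X = 1*(4 + 2*6) = 1*(4 + 12) = 1*16 = 16)
(-13066 + g(182, 211))/(X + 46545) = (-13066 + 15)/(16 + 46545) = -13051/46561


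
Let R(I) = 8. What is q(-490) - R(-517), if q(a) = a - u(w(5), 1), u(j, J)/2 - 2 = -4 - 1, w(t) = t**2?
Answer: -492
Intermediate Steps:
u(j, J) = -6 (u(j, J) = 4 + 2*(-4 - 1) = 4 + 2*(-5) = 4 - 10 = -6)
q(a) = 6 + a (q(a) = a - 1*(-6) = a + 6 = 6 + a)
q(-490) - R(-517) = (6 - 490) - 1*8 = -484 - 8 = -492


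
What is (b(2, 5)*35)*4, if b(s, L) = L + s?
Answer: 980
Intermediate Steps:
(b(2, 5)*35)*4 = ((5 + 2)*35)*4 = (7*35)*4 = 245*4 = 980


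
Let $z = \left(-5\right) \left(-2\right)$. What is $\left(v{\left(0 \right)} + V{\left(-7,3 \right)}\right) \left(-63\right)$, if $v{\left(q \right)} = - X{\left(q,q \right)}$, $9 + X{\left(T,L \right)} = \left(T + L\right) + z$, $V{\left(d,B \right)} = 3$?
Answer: $-126$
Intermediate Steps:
$z = 10$
$X{\left(T,L \right)} = 1 + L + T$ ($X{\left(T,L \right)} = -9 + \left(\left(T + L\right) + 10\right) = -9 + \left(\left(L + T\right) + 10\right) = -9 + \left(10 + L + T\right) = 1 + L + T$)
$v{\left(q \right)} = -1 - 2 q$ ($v{\left(q \right)} = - (1 + q + q) = - (1 + 2 q) = -1 - 2 q$)
$\left(v{\left(0 \right)} + V{\left(-7,3 \right)}\right) \left(-63\right) = \left(\left(-1 - 0\right) + 3\right) \left(-63\right) = \left(\left(-1 + 0\right) + 3\right) \left(-63\right) = \left(-1 + 3\right) \left(-63\right) = 2 \left(-63\right) = -126$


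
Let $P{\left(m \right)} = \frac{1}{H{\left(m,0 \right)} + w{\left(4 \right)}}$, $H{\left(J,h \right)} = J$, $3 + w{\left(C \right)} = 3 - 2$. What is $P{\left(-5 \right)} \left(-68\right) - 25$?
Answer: $- \frac{107}{7} \approx -15.286$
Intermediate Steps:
$w{\left(C \right)} = -2$ ($w{\left(C \right)} = -3 + \left(3 - 2\right) = -3 + 1 = -2$)
$P{\left(m \right)} = \frac{1}{-2 + m}$ ($P{\left(m \right)} = \frac{1}{m - 2} = \frac{1}{-2 + m}$)
$P{\left(-5 \right)} \left(-68\right) - 25 = \frac{1}{-2 - 5} \left(-68\right) - 25 = \frac{1}{-7} \left(-68\right) - 25 = \left(- \frac{1}{7}\right) \left(-68\right) - 25 = \frac{68}{7} - 25 = - \frac{107}{7}$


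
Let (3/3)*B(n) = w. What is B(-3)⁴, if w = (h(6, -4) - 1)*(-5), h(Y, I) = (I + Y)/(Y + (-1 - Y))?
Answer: 50625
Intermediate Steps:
h(Y, I) = -I - Y (h(Y, I) = (I + Y)/(-1) = (I + Y)*(-1) = -I - Y)
w = 15 (w = ((-1*(-4) - 1*6) - 1)*(-5) = ((4 - 6) - 1)*(-5) = (-2 - 1)*(-5) = -3*(-5) = 15)
B(n) = 15
B(-3)⁴ = 15⁴ = 50625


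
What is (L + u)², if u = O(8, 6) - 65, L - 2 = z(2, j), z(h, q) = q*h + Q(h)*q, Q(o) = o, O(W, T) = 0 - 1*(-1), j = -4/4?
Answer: 4356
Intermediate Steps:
j = -1 (j = -4*¼ = -1)
O(W, T) = 1 (O(W, T) = 0 + 1 = 1)
z(h, q) = 2*h*q (z(h, q) = q*h + h*q = h*q + h*q = 2*h*q)
L = -2 (L = 2 + 2*2*(-1) = 2 - 4 = -2)
u = -64 (u = 1 - 65 = -64)
(L + u)² = (-2 - 64)² = (-66)² = 4356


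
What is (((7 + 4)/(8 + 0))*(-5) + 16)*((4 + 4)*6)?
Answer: 438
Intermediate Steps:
(((7 + 4)/(8 + 0))*(-5) + 16)*((4 + 4)*6) = ((11/8)*(-5) + 16)*(8*6) = ((11*(1/8))*(-5) + 16)*48 = ((11/8)*(-5) + 16)*48 = (-55/8 + 16)*48 = (73/8)*48 = 438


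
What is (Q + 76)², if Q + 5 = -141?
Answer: 4900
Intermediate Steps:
Q = -146 (Q = -5 - 141 = -146)
(Q + 76)² = (-146 + 76)² = (-70)² = 4900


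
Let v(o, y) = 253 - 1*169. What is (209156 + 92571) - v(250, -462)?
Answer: 301643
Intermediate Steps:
v(o, y) = 84 (v(o, y) = 253 - 169 = 84)
(209156 + 92571) - v(250, -462) = (209156 + 92571) - 1*84 = 301727 - 84 = 301643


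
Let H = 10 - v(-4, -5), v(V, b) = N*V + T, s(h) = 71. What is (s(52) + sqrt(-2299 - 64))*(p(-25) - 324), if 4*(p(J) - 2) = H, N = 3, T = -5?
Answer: -89531/4 - 1261*I*sqrt(2363)/4 ≈ -22383.0 - 15325.0*I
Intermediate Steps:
v(V, b) = -5 + 3*V (v(V, b) = 3*V - 5 = -5 + 3*V)
H = 27 (H = 10 - (-5 + 3*(-4)) = 10 - (-5 - 12) = 10 - 1*(-17) = 10 + 17 = 27)
p(J) = 35/4 (p(J) = 2 + (1/4)*27 = 2 + 27/4 = 35/4)
(s(52) + sqrt(-2299 - 64))*(p(-25) - 324) = (71 + sqrt(-2299 - 64))*(35/4 - 324) = (71 + sqrt(-2363))*(-1261/4) = (71 + I*sqrt(2363))*(-1261/4) = -89531/4 - 1261*I*sqrt(2363)/4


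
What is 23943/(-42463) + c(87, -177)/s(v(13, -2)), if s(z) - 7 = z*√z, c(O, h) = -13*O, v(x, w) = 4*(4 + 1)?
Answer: 145808778/337623313 - 45240*√5/7951 ≈ -12.291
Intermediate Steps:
v(x, w) = 20 (v(x, w) = 4*5 = 20)
s(z) = 7 + z^(3/2) (s(z) = 7 + z*√z = 7 + z^(3/2))
23943/(-42463) + c(87, -177)/s(v(13, -2)) = 23943/(-42463) + (-13*87)/(7 + 20^(3/2)) = 23943*(-1/42463) - 1131/(7 + 40*√5) = -23943/42463 - 1131/(7 + 40*√5)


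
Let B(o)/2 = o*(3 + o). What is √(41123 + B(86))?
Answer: √56431 ≈ 237.55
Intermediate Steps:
B(o) = 2*o*(3 + o) (B(o) = 2*(o*(3 + o)) = 2*o*(3 + o))
√(41123 + B(86)) = √(41123 + 2*86*(3 + 86)) = √(41123 + 2*86*89) = √(41123 + 15308) = √56431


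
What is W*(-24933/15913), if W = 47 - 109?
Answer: 1545846/15913 ≈ 97.144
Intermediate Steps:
W = -62
W*(-24933/15913) = -(-1545846)/15913 = -62*(-24933/15913) = 1545846/15913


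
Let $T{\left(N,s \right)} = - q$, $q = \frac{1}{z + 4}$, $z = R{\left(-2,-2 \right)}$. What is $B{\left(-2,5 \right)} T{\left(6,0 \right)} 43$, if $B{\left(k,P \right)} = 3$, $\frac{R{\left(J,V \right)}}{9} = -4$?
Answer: $\frac{129}{32} \approx 4.0313$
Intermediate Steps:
$R{\left(J,V \right)} = -36$ ($R{\left(J,V \right)} = 9 \left(-4\right) = -36$)
$z = -36$
$q = - \frac{1}{32}$ ($q = \frac{1}{-36 + 4} = \frac{1}{-32} = - \frac{1}{32} \approx -0.03125$)
$T{\left(N,s \right)} = \frac{1}{32}$ ($T{\left(N,s \right)} = \left(-1\right) \left(- \frac{1}{32}\right) = \frac{1}{32}$)
$B{\left(-2,5 \right)} T{\left(6,0 \right)} 43 = 3 \cdot \frac{1}{32} \cdot 43 = \frac{3}{32} \cdot 43 = \frac{129}{32}$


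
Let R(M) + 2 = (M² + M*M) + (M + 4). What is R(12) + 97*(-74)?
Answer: -6876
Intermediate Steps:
R(M) = 2 + M + 2*M² (R(M) = -2 + ((M² + M*M) + (M + 4)) = -2 + ((M² + M²) + (4 + M)) = -2 + (2*M² + (4 + M)) = -2 + (4 + M + 2*M²) = 2 + M + 2*M²)
R(12) + 97*(-74) = (2 + 12 + 2*12²) + 97*(-74) = (2 + 12 + 2*144) - 7178 = (2 + 12 + 288) - 7178 = 302 - 7178 = -6876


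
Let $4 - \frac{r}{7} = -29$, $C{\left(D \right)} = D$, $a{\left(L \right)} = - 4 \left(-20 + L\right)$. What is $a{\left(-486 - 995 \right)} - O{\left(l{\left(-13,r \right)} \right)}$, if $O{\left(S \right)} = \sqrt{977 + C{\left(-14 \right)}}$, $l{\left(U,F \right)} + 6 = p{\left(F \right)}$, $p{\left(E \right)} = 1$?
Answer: $6004 - 3 \sqrt{107} \approx 5973.0$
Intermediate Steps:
$a{\left(L \right)} = 80 - 4 L$
$r = 231$ ($r = 28 - -203 = 28 + 203 = 231$)
$l{\left(U,F \right)} = -5$ ($l{\left(U,F \right)} = -6 + 1 = -5$)
$O{\left(S \right)} = 3 \sqrt{107}$ ($O{\left(S \right)} = \sqrt{977 - 14} = \sqrt{963} = 3 \sqrt{107}$)
$a{\left(-486 - 995 \right)} - O{\left(l{\left(-13,r \right)} \right)} = \left(80 - 4 \left(-486 - 995\right)\right) - 3 \sqrt{107} = \left(80 - -5924\right) - 3 \sqrt{107} = \left(80 + 5924\right) - 3 \sqrt{107} = 6004 - 3 \sqrt{107}$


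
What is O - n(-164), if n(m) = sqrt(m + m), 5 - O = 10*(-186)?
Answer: 1865 - 2*I*sqrt(82) ≈ 1865.0 - 18.111*I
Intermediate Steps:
O = 1865 (O = 5 - 10*(-186) = 5 - 1*(-1860) = 5 + 1860 = 1865)
n(m) = sqrt(2)*sqrt(m) (n(m) = sqrt(2*m) = sqrt(2)*sqrt(m))
O - n(-164) = 1865 - sqrt(2)*sqrt(-164) = 1865 - sqrt(2)*2*I*sqrt(41) = 1865 - 2*I*sqrt(82)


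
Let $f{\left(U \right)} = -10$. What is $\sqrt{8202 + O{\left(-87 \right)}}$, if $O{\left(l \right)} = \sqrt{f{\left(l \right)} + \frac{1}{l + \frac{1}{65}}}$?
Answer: $\frac{\sqrt{262199206632 + 5654 i \sqrt{320044670}}}{5654} \approx 90.565 + 0.017469 i$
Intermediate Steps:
$O{\left(l \right)} = \sqrt{-10 + \frac{1}{\frac{1}{65} + l}}$ ($O{\left(l \right)} = \sqrt{-10 + \frac{1}{l + \frac{1}{65}}} = \sqrt{-10 + \frac{1}{\frac{1}{65} + l}}$)
$\sqrt{8202 + O{\left(-87 \right)}} = \sqrt{8202 + \sqrt{5} \sqrt{\frac{11 - -11310}{1 + 65 \left(-87\right)}}} = \sqrt{8202 + \sqrt{5} \sqrt{\frac{11 + 11310}{1 - 5655}}} = \sqrt{8202 + \sqrt{5} \sqrt{\frac{1}{-5654} \cdot 11321}} = \sqrt{8202 + \sqrt{5} \sqrt{\left(- \frac{1}{5654}\right) 11321}} = \sqrt{8202 + \sqrt{5} \sqrt{- \frac{11321}{5654}}} = \sqrt{8202 + \sqrt{5} \frac{i \sqrt{64008934}}{5654}} = \sqrt{8202 + \frac{i \sqrt{320044670}}{5654}}$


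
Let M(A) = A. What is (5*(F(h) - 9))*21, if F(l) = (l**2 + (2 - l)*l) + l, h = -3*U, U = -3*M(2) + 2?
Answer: 2835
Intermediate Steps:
U = -4 (U = -3*2 + 2 = -6 + 2 = -4)
h = 12 (h = -3*(-4) = 12)
F(l) = l + l**2 + l*(2 - l) (F(l) = (l**2 + l*(2 - l)) + l = l + l**2 + l*(2 - l))
(5*(F(h) - 9))*21 = (5*(3*12 - 9))*21 = (5*(36 - 9))*21 = (5*27)*21 = 135*21 = 2835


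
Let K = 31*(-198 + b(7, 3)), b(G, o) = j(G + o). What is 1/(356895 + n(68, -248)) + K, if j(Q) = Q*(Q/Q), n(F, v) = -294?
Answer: -2078270627/356601 ≈ -5828.0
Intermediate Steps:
j(Q) = Q (j(Q) = Q*1 = Q)
b(G, o) = G + o
K = -5828 (K = 31*(-198 + (7 + 3)) = 31*(-198 + 10) = 31*(-188) = -5828)
1/(356895 + n(68, -248)) + K = 1/(356895 - 294) - 5828 = 1/356601 - 5828 = -2078270627/356601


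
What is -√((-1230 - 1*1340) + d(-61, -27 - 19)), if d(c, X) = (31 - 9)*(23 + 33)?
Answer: -I*√1338 ≈ -36.579*I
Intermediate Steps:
d(c, X) = 1232 (d(c, X) = 22*56 = 1232)
-√((-1230 - 1*1340) + d(-61, -27 - 19)) = -√((-1230 - 1*1340) + 1232) = -√((-1230 - 1340) + 1232) = -√(-2570 + 1232) = -√(-1338) = -I*√1338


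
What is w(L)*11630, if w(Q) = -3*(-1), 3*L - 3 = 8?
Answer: 34890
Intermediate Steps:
L = 11/3 (L = 1 + (⅓)*8 = 1 + 8/3 = 11/3 ≈ 3.6667)
w(Q) = 3
w(L)*11630 = 3*11630 = 34890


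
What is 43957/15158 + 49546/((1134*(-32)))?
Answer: 30146191/19644768 ≈ 1.5346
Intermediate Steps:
43957/15158 + 49546/((1134*(-32))) = 43957*(1/15158) + 49546/(-36288) = 43957/15158 + 49546*(-1/36288) = 43957/15158 - 3539/2592 = 30146191/19644768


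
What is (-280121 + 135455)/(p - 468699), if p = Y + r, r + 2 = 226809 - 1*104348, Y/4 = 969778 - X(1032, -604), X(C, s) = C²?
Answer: 24111/121204 ≈ 0.19893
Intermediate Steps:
Y = -380984 (Y = 4*(969778 - 1*1032²) = 4*(969778 - 1*1065024) = 4*(969778 - 1065024) = 4*(-95246) = -380984)
r = 122459 (r = -2 + (226809 - 1*104348) = -2 + (226809 - 104348) = -2 + 122461 = 122459)
p = -258525 (p = -380984 + 122459 = -258525)
(-280121 + 135455)/(p - 468699) = (-280121 + 135455)/(-258525 - 468699) = -144666/(-727224) = -144666*(-1/727224) = 24111/121204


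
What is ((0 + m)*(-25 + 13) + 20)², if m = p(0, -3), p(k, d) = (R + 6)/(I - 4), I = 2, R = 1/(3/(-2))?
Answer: 2704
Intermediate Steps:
R = -⅔ (R = 1/(3*(-½)) = 1/(-3/2) = -⅔ ≈ -0.66667)
p(k, d) = -8/3 (p(k, d) = (-⅔ + 6)/(2 - 4) = (16/3)/(-2) = (16/3)*(-½) = -8/3)
m = -8/3 ≈ -2.6667
((0 + m)*(-25 + 13) + 20)² = ((0 - 8/3)*(-25 + 13) + 20)² = (-8/3*(-12) + 20)² = (32 + 20)² = 52² = 2704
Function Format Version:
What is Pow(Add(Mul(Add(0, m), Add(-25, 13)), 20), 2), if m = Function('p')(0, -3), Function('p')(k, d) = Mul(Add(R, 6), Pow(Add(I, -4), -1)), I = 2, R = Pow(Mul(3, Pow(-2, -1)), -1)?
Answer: 2704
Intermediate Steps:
R = Rational(-2, 3) (R = Pow(Mul(3, Rational(-1, 2)), -1) = Pow(Rational(-3, 2), -1) = Rational(-2, 3) ≈ -0.66667)
Function('p')(k, d) = Rational(-8, 3) (Function('p')(k, d) = Mul(Add(Rational(-2, 3), 6), Pow(Add(2, -4), -1)) = Mul(Rational(16, 3), Pow(-2, -1)) = Mul(Rational(16, 3), Rational(-1, 2)) = Rational(-8, 3))
m = Rational(-8, 3) ≈ -2.6667
Pow(Add(Mul(Add(0, m), Add(-25, 13)), 20), 2) = Pow(Add(Mul(Add(0, Rational(-8, 3)), Add(-25, 13)), 20), 2) = Pow(Add(Mul(Rational(-8, 3), -12), 20), 2) = Pow(Add(32, 20), 2) = Pow(52, 2) = 2704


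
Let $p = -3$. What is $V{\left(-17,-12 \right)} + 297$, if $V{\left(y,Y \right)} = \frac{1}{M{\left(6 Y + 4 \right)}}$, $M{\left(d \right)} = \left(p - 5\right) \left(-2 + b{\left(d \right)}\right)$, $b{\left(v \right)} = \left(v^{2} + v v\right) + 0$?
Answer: $\frac{21968495}{73968} \approx 297.0$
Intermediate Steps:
$b{\left(v \right)} = 2 v^{2}$ ($b{\left(v \right)} = \left(v^{2} + v^{2}\right) + 0 = 2 v^{2} + 0 = 2 v^{2}$)
$M{\left(d \right)} = 16 - 16 d^{2}$ ($M{\left(d \right)} = \left(-3 - 5\right) \left(-2 + 2 d^{2}\right) = - 8 \left(-2 + 2 d^{2}\right) = 16 - 16 d^{2}$)
$V{\left(y,Y \right)} = \frac{1}{16 - 16 \left(4 + 6 Y\right)^{2}}$ ($V{\left(y,Y \right)} = \frac{1}{16 - 16 \left(6 Y + 4\right)^{2}} = \frac{1}{16 - 16 \left(4 + 6 Y\right)^{2}}$)
$V{\left(-17,-12 \right)} + 297 = - \frac{1}{-16 + 64 \left(2 + 3 \left(-12\right)\right)^{2}} + 297 = - \frac{1}{-16 + 64 \left(2 - 36\right)^{2}} + 297 = - \frac{1}{-16 + 64 \left(-34\right)^{2}} + 297 = - \frac{1}{-16 + 64 \cdot 1156} + 297 = - \frac{1}{-16 + 73984} + 297 = - \frac{1}{73968} + 297 = \frac{21968495}{73968}$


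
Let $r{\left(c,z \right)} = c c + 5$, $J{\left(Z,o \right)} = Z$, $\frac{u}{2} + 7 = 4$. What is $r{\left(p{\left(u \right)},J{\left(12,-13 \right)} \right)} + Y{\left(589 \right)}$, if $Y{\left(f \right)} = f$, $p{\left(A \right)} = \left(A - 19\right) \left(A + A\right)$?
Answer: $90594$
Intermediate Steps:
$u = -6$ ($u = -14 + 2 \cdot 4 = -14 + 8 = -6$)
$p{\left(A \right)} = 2 A \left(-19 + A\right)$ ($p{\left(A \right)} = \left(-19 + A\right) 2 A = 2 A \left(-19 + A\right)$)
$r{\left(c,z \right)} = 5 + c^{2}$ ($r{\left(c,z \right)} = c^{2} + 5 = 5 + c^{2}$)
$r{\left(p{\left(u \right)},J{\left(12,-13 \right)} \right)} + Y{\left(589 \right)} = \left(5 + \left(2 \left(-6\right) \left(-19 - 6\right)\right)^{2}\right) + 589 = \left(5 + \left(2 \left(-6\right) \left(-25\right)\right)^{2}\right) + 589 = \left(5 + 300^{2}\right) + 589 = \left(5 + 90000\right) + 589 = 90005 + 589 = 90594$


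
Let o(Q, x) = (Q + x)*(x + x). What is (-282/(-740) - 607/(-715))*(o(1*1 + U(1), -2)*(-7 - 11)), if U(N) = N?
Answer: 0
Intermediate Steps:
o(Q, x) = 2*x*(Q + x) (o(Q, x) = (Q + x)*(2*x) = 2*x*(Q + x))
(-282/(-740) - 607/(-715))*(o(1*1 + U(1), -2)*(-7 - 11)) = (-282/(-740) - 607/(-715))*((2*(-2)*((1*1 + 1) - 2))*(-7 - 11)) = (-282*(-1/740) - 607*(-1/715))*((2*(-2)*((1 + 1) - 2))*(-18)) = (141/370 + 607/715)*((2*(-2)*(2 - 2))*(-18)) = 65081*((2*(-2)*0)*(-18))/52910 = 65081*(0*(-18))/52910 = (65081/52910)*0 = 0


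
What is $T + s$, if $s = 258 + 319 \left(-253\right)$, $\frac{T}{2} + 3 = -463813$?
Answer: $-1008081$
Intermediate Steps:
$T = -927632$ ($T = -6 + 2 \left(-463813\right) = -6 - 927626 = -927632$)
$s = -80449$ ($s = 258 - 80707 = -80449$)
$T + s = -927632 - 80449 = -1008081$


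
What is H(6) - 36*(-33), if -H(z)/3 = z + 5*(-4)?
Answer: 1230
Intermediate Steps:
H(z) = 60 - 3*z (H(z) = -3*(z + 5*(-4)) = -3*(z - 20) = -3*(-20 + z) = 60 - 3*z)
H(6) - 36*(-33) = (60 - 3*6) - 36*(-33) = (60 - 18) + 1188 = 42 + 1188 = 1230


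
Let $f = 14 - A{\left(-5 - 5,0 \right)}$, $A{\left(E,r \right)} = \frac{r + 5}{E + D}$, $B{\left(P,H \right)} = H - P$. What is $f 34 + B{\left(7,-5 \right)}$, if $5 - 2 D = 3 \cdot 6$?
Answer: $\frac{15652}{33} \approx 474.3$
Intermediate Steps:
$D = - \frac{13}{2}$ ($D = \frac{5}{2} - \frac{3 \cdot 6}{2} = \frac{5}{2} - 9 = - \frac{13}{2} \approx -6.5$)
$A{\left(E,r \right)} = \frac{5 + r}{- \frac{13}{2} + E}$ ($A{\left(E,r \right)} = \frac{r + 5}{E - \frac{13}{2}} = \frac{5 + r}{- \frac{13}{2} + E}$)
$f = \frac{472}{33}$ ($f = 14 - \frac{2 \left(5 + 0\right)}{-13 + 2 \left(-5 - 5\right)} = 14 - 2 \frac{1}{-13 + 2 \left(-5 - 5\right)} 5 = 14 - 2 \frac{1}{-13 + 2 \left(-10\right)} 5 = 14 - 2 \frac{1}{-13 - 20} \cdot 5 = 14 - 2 \frac{1}{-33} \cdot 5 = 14 - 2 \left(- \frac{1}{33}\right) 5 = 14 - - \frac{10}{33} = 14 + \frac{10}{33} = \frac{472}{33} \approx 14.303$)
$f 34 + B{\left(7,-5 \right)} = \frac{472}{33} \cdot 34 - 12 = \frac{16048}{33} - 12 = \frac{15652}{33}$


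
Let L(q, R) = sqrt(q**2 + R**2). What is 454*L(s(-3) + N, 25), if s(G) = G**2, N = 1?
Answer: 2270*sqrt(29) ≈ 12224.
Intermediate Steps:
L(q, R) = sqrt(R**2 + q**2)
454*L(s(-3) + N, 25) = 454*sqrt(25**2 + ((-3)**2 + 1)**2) = 454*sqrt(625 + (9 + 1)**2) = 454*sqrt(625 + 10**2) = 454*sqrt(625 + 100) = 454*sqrt(725) = 454*(5*sqrt(29)) = 2270*sqrt(29)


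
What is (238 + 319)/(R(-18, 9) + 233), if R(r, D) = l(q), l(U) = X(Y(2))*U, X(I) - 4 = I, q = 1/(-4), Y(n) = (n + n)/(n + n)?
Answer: 2228/927 ≈ 2.4035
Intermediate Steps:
Y(n) = 1 (Y(n) = (2*n)/((2*n)) = (2*n)*(1/(2*n)) = 1)
q = -¼ ≈ -0.25000
X(I) = 4 + I
l(U) = 5*U (l(U) = (4 + 1)*U = 5*U)
R(r, D) = -5/4 (R(r, D) = 5*(-¼) = -5/4)
(238 + 319)/(R(-18, 9) + 233) = (238 + 319)/(-5/4 + 233) = 557/(927/4) = 557*(4/927) = 2228/927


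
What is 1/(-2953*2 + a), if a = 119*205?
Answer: 1/18489 ≈ 5.4086e-5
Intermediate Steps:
a = 24395
1/(-2953*2 + a) = 1/(-2953*2 + 24395) = 1/(-5906 + 24395) = 1/18489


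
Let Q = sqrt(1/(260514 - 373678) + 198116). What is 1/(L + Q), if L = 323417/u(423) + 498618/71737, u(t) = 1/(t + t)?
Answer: 159341143659207749754336/43597456028777587994470885715969 - 10292394338*sqrt(634272875959693)/43597456028777587994470885715969 ≈ 3.6548e-9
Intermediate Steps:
u(t) = 1/(2*t)
L = 19628017166952/71737 (L = 323417/(((1/2)/423)) + 498618/71737 = 323417/(((1/2)*(1/423))) + 498618*(1/71737) = 323417/(1/846) + 498618/71737 = 323417*846 + 498618/71737 = 273610782 + 498618/71737 = 19628017166952/71737 ≈ 2.7361e+8)
Q = sqrt(634272875959693)/56582 (Q = sqrt(1/(-113164) + 198116) = sqrt(-1/113164 + 198116) = sqrt(22419599023/113164) = sqrt(634272875959693)/56582 ≈ 445.10)
1/(L + Q) = 1/(19628017166952/71737 + sqrt(634272875959693)/56582)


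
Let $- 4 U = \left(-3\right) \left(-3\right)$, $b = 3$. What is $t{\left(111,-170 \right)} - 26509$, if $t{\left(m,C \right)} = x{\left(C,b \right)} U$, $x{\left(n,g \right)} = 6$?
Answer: $- \frac{53045}{2} \approx -26523.0$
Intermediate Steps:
$U = - \frac{9}{4}$ ($U = - \frac{\left(-3\right) \left(-3\right)}{4} = \left(- \frac{1}{4}\right) 9 = - \frac{9}{4} \approx -2.25$)
$t{\left(m,C \right)} = - \frac{27}{2}$ ($t{\left(m,C \right)} = 6 \left(- \frac{9}{4}\right) = - \frac{27}{2}$)
$t{\left(111,-170 \right)} - 26509 = - \frac{27}{2} - 26509 = - \frac{53045}{2}$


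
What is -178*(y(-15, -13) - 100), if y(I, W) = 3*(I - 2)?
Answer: 26878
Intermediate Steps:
y(I, W) = -6 + 3*I (y(I, W) = 3*(-2 + I) = -6 + 3*I)
-178*(y(-15, -13) - 100) = -178*((-6 + 3*(-15)) - 100) = -178*((-6 - 45) - 100) = -178*(-51 - 100) = -178*(-151) = 26878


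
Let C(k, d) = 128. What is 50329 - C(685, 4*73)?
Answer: 50201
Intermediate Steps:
50329 - C(685, 4*73) = 50329 - 1*128 = 50329 - 128 = 50201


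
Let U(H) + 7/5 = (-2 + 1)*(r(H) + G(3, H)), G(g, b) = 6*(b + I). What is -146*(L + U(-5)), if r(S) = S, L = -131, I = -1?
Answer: 66722/5 ≈ 13344.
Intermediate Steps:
G(g, b) = -6 + 6*b (G(g, b) = 6*(b - 1) = 6*(-1 + b) = -6 + 6*b)
U(H) = 23/5 - 7*H (U(H) = -7/5 + (-2 + 1)*(H + (-6 + 6*H)) = -7/5 - (-6 + 7*H) = -7/5 + (6 - 7*H) = 23/5 - 7*H)
-146*(L + U(-5)) = -146*(-131 + (23/5 - 7*(-5))) = -146*(-131 + (23/5 + 35)) = -146*(-131 + 198/5) = -146*(-457/5) = 66722/5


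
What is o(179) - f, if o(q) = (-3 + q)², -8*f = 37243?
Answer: 285051/8 ≈ 35631.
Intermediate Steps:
f = -37243/8 (f = -⅛*37243 = -37243/8 ≈ -4655.4)
o(179) - f = (-3 + 179)² - 1*(-37243/8) = 176² + 37243/8 = 30976 + 37243/8 = 285051/8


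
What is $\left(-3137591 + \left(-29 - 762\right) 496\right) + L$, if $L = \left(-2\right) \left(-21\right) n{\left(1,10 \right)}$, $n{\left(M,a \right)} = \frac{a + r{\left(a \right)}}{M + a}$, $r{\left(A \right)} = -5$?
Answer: $- \frac{38828987}{11} \approx -3.5299 \cdot 10^{6}$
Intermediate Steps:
$n{\left(M,a \right)} = \frac{-5 + a}{M + a}$ ($n{\left(M,a \right)} = \frac{a - 5}{M + a} = \frac{-5 + a}{M + a}$)
$L = \frac{210}{11}$ ($L = \left(-2\right) \left(-21\right) \frac{-5 + 10}{1 + 10} = 42 \cdot \frac{1}{11} \cdot 5 = 42 \cdot \frac{5}{11} = \frac{210}{11} \approx 19.091$)
$\left(-3137591 + \left(-29 - 762\right) 496\right) + L = \left(-3137591 + \left(-29 - 762\right) 496\right) + \frac{210}{11} = \left(-3137591 - 392336\right) + \frac{210}{11} = -3529927 + \frac{210}{11} = - \frac{38828987}{11}$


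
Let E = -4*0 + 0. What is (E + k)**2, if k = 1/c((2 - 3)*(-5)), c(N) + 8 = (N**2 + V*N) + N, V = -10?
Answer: 1/784 ≈ 0.0012755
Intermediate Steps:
c(N) = -8 + N**2 - 9*N (c(N) = -8 + ((N**2 - 10*N) + N) = -8 + (N**2 - 9*N) = -8 + N**2 - 9*N)
E = 0 (E = 0 + 0 = 0)
k = -1/28 (k = 1/(-8 + ((2 - 3)*(-5))**2 - 9*(2 - 3)*(-5)) = 1/(-8 + (-1*(-5))**2 - (-9)*(-5)) = 1/(-8 + 5**2 - 9*5) = 1/(-8 + 25 - 45) = 1/(-28) = -1/28 ≈ -0.035714)
(E + k)**2 = (0 - 1/28)**2 = (-1/28)**2 = 1/784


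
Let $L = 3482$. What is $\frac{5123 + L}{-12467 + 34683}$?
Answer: $\frac{8605}{22216} \approx 0.38733$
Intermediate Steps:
$\frac{5123 + L}{-12467 + 34683} = \frac{5123 + 3482}{-12467 + 34683} = \frac{8605}{22216}$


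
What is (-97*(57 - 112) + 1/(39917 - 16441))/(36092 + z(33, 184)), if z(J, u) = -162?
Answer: 125244461/843492680 ≈ 0.14848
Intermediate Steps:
(-97*(57 - 112) + 1/(39917 - 16441))/(36092 + z(33, 184)) = (-97*(57 - 112) + 1/(39917 - 16441))/(36092 - 162) = (-97*(-55) + 1/23476)/35930 = (5335 + 1/23476)*(1/35930) = (125244461/23476)*(1/35930) = 125244461/843492680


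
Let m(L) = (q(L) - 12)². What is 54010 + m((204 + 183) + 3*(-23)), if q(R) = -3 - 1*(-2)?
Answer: 54179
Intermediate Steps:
q(R) = -1 (q(R) = -3 + 2 = -1)
m(L) = 169 (m(L) = (-1 - 12)² = (-13)² = 169)
54010 + m((204 + 183) + 3*(-23)) = 54010 + 169 = 54179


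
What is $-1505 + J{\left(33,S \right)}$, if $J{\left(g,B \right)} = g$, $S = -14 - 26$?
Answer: $-1472$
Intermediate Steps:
$S = -40$ ($S = -14 - 26 = -40$)
$-1505 + J{\left(33,S \right)} = -1505 + 33 = -1472$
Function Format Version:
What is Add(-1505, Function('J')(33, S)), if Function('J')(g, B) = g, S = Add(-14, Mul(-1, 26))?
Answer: -1472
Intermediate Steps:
S = -40 (S = Add(-14, -26) = -40)
Add(-1505, Function('J')(33, S)) = Add(-1505, 33) = -1472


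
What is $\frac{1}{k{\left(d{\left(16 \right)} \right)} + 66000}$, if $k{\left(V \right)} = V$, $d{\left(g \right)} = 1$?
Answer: $\frac{1}{66001} \approx 1.5151 \cdot 10^{-5}$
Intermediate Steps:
$\frac{1}{k{\left(d{\left(16 \right)} \right)} + 66000} = \frac{1}{1 + 66000} = \frac{1}{66001}$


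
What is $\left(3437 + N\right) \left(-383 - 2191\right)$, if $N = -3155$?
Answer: $-725868$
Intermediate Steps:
$\left(3437 + N\right) \left(-383 - 2191\right) = \left(3437 - 3155\right) \left(-383 - 2191\right) = 282 \left(-2574\right) = -725868$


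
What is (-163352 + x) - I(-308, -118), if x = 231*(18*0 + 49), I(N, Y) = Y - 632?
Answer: -151283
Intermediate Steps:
I(N, Y) = -632 + Y
x = 11319 (x = 231*(0 + 49) = 231*49 = 11319)
(-163352 + x) - I(-308, -118) = (-163352 + 11319) - (-632 - 118) = -152033 - 1*(-750) = -152033 + 750 = -151283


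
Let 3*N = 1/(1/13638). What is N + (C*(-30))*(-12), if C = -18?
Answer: -1934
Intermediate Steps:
N = 4546 (N = 1/(3*(1/13638)) = (1/3)*13638 = 4546)
N + (C*(-30))*(-12) = 4546 - 18*(-30)*(-12) = 4546 + 540*(-12) = 4546 - 6480 = -1934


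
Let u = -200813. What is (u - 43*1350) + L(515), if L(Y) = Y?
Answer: -258348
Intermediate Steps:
(u - 43*1350) + L(515) = (-200813 - 43*1350) + 515 = (-200813 - 58050) + 515 = -258863 + 515 = -258348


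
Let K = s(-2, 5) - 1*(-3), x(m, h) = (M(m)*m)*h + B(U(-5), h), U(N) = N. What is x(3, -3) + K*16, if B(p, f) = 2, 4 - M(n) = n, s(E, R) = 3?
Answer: 89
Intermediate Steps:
M(n) = 4 - n
x(m, h) = 2 + h*m*(4 - m) (x(m, h) = ((4 - m)*m)*h + 2 = (m*(4 - m))*h + 2 = h*m*(4 - m) + 2 = 2 + h*m*(4 - m))
K = 6 (K = 3 - 1*(-3) = 3 + 3 = 6)
x(3, -3) + K*16 = (2 - 1*(-3)*3*(-4 + 3)) + 6*16 = (2 - 1*(-3)*3*(-1)) + 96 = (2 - 9) + 96 = -7 + 96 = 89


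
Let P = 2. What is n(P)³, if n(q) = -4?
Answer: -64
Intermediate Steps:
n(P)³ = (-4)³ = -64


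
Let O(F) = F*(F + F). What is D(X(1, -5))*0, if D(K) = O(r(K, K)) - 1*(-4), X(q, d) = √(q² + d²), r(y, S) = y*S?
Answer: 0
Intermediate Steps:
r(y, S) = S*y
O(F) = 2*F² (O(F) = F*(2*F) = 2*F²)
X(q, d) = √(d² + q²)
D(K) = 4 + 2*K⁴ (D(K) = 2*(K*K)² - 1*(-4) = 2*(K²)² + 4 = 2*K⁴ + 4 = 4 + 2*K⁴)
D(X(1, -5))*0 = (4 + 2*(√((-5)² + 1²))⁴)*0 = (4 + 2*(√(25 + 1))⁴)*0 = (4 + 2*(√26)⁴)*0 = (4 + 2*676)*0 = (4 + 1352)*0 = 1356*0 = 0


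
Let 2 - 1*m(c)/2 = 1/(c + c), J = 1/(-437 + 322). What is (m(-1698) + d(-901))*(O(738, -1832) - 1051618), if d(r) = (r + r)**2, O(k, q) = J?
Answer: -133362474454812427/39054 ≈ -3.4148e+12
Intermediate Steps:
J = -1/115 (J = 1/(-115) = -1/115 ≈ -0.0086956)
O(k, q) = -1/115
d(r) = 4*r**2 (d(r) = (2*r)**2 = 4*r**2)
m(c) = 4 - 1/c (m(c) = 4 - 2/(c + c) = 4 - 2*1/(2*c) = 4 - 1/c)
(m(-1698) + d(-901))*(O(738, -1832) - 1051618) = ((4 - 1/(-1698)) + 4*(-901)**2)*(-1/115 - 1051618) = ((4 - 1*(-1/1698)) + 4*811801)*(-120936071/115) = ((4 + 1/1698) + 3247204)*(-120936071/115) = (6793/1698 + 3247204)*(-120936071/115) = (5513759185/1698)*(-120936071/115) = -133362474454812427/39054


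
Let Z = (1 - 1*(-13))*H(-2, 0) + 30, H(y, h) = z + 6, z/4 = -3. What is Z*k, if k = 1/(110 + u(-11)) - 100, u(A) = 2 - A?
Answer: 221382/41 ≈ 5399.6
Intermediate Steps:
z = -12 (z = 4*(-3) = -12)
H(y, h) = -6 (H(y, h) = -12 + 6 = -6)
Z = -54 (Z = (1 - 1*(-13))*(-6) + 30 = (1 + 13)*(-6) + 30 = 14*(-6) + 30 = -84 + 30 = -54)
k = -12299/123 (k = 1/(110 + (2 - 1*(-11))) - 100 = 1/(110 + (2 + 11)) - 100 = 1/(110 + 13) - 100 = 1/123 - 100 = -12299/123 ≈ -99.992)
Z*k = -54*(-12299/123) = 221382/41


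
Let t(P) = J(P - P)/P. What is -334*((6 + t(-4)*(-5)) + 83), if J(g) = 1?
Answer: -60287/2 ≈ -30144.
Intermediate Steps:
t(P) = 1/P
-334*((6 + t(-4)*(-5)) + 83) = -334*((6 - 5/(-4)) + 83) = -334*((6 - ¼*(-5)) + 83) = -334*((6 + 5/4) + 83) = -334*(29/4 + 83) = -334*361/4 = -60287/2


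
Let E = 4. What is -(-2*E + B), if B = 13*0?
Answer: 8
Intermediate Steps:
B = 0
-(-2*E + B) = -(-2*4 + 0) = -(-8 + 0) = -1*(-8) = 8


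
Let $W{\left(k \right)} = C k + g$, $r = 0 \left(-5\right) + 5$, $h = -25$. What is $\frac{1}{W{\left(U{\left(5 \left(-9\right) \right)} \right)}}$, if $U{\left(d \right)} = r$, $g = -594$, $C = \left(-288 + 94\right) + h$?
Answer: $- \frac{1}{1689} \approx -0.00059207$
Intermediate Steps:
$C = -219$ ($C = \left(-288 + 94\right) - 25 = -194 - 25 = -219$)
$r = 5$ ($r = 0 + 5 = 5$)
$U{\left(d \right)} = 5$
$W{\left(k \right)} = -594 - 219 k$ ($W{\left(k \right)} = - 219 k - 594 = -594 - 219 k$)
$\frac{1}{W{\left(U{\left(5 \left(-9\right) \right)} \right)}} = \frac{1}{-594 - 1095} = \frac{1}{-1689} = - \frac{1}{1689}$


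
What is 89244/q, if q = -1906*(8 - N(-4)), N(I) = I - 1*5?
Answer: -44622/16201 ≈ -2.7543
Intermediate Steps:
N(I) = -5 + I (N(I) = I - 5 = -5 + I)
q = -32402 (q = -1906*(8 - (-5 - 4)) = -1906*(8 - 1*(-9)) = -1906*(8 + 9) = -1906*17 = -32402)
89244/q = 89244/(-32402) = 89244*(-1/32402) = -44622/16201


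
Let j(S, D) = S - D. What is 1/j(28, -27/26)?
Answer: 26/755 ≈ 0.034437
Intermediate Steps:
1/j(28, -27/26) = 1/(28 - (-27)/26) = 1/(28 - 1*(-27/26)) = 1/(28 + 27/26) = 1/(755/26) = 26/755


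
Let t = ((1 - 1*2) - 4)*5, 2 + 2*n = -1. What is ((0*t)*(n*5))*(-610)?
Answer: 0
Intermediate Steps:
n = -3/2 (n = -1 + (1/2)*(-1) = -1 - 1/2 = -3/2 ≈ -1.5000)
t = -25 (t = ((1 - 2) - 4)*5 = (-1 - 4)*5 = -5*5 = -25)
((0*t)*(n*5))*(-610) = ((0*(-25))*(-3/2*5))*(-610) = (0*(-15/2))*(-610) = 0*(-610) = 0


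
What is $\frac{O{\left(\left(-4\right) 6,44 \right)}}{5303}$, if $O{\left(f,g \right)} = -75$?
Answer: $- \frac{75}{5303} \approx -0.014143$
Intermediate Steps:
$\frac{O{\left(\left(-4\right) 6,44 \right)}}{5303} = - \frac{75}{5303}$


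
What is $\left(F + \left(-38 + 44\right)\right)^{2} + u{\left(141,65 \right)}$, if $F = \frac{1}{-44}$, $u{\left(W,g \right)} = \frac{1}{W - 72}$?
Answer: $\frac{4774597}{133584} \approx 35.742$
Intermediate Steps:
$u{\left(W,g \right)} = \frac{1}{-72 + W}$
$F = - \frac{1}{44} \approx -0.022727$
$\left(F + \left(-38 + 44\right)\right)^{2} + u{\left(141,65 \right)} = \left(- \frac{1}{44} + \left(-38 + 44\right)\right)^{2} + \frac{1}{-72 + 141} = \left(- \frac{1}{44} + 6\right)^{2} + \frac{1}{69} = \left(\frac{263}{44}\right)^{2} + \frac{1}{69} = \frac{69169}{1936} + \frac{1}{69} = \frac{4774597}{133584}$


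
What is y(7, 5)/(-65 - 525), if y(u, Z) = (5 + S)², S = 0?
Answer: -5/118 ≈ -0.042373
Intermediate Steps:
y(u, Z) = 25 (y(u, Z) = (5 + 0)² = 5² = 25)
y(7, 5)/(-65 - 525) = 25/(-65 - 525) = 25/(-590) = -1/590*25 = -5/118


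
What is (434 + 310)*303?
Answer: 225432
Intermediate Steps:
(434 + 310)*303 = 744*303 = 225432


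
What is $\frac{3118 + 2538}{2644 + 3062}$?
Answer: $\frac{2828}{2853} \approx 0.99124$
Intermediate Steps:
$\frac{3118 + 2538}{2644 + 3062} = \frac{5656}{5706} = 5656 \cdot \frac{1}{5706} = \frac{2828}{2853}$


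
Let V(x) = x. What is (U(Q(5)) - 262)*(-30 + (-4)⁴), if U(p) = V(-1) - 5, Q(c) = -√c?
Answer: -60568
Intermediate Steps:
U(p) = -6 (U(p) = -1 - 5 = -6)
(U(Q(5)) - 262)*(-30 + (-4)⁴) = (-6 - 262)*(-30 + (-4)⁴) = -268*(-30 + 256) = -268*226 = -60568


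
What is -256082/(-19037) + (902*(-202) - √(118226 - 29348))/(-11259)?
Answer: 6351844786/214337583 + √88878/11259 ≈ 29.661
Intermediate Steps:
-256082/(-19037) + (902*(-202) - √(118226 - 29348))/(-11259) = -256082*(-1/19037) + (-182204 - √88878)*(-1/11259) = 256082/19037 + (182204/11259 + √88878/11259) = 6351844786/214337583 + √88878/11259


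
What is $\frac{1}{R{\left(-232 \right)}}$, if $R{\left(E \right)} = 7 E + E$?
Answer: $- \frac{1}{1856} \approx -0.00053879$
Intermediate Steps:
$R{\left(E \right)} = 8 E$
$\frac{1}{R{\left(-232 \right)}} = \frac{1}{8 \left(-232\right)} = \frac{1}{-1856} = - \frac{1}{1856}$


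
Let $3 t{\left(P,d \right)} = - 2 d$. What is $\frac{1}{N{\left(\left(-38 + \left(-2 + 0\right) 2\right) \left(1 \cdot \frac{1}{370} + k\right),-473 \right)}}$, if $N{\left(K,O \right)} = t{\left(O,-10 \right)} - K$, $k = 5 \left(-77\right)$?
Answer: $- \frac{555}{8970587} \approx -6.1869 \cdot 10^{-5}$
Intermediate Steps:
$t{\left(P,d \right)} = - \frac{2 d}{3}$ ($t{\left(P,d \right)} = \frac{\left(-2\right) d}{3} = - \frac{2 d}{3}$)
$k = -385$
$N{\left(K,O \right)} = \frac{20}{3} - K$ ($N{\left(K,O \right)} = \left(- \frac{2}{3}\right) \left(-10\right) - K = \frac{20}{3} - K$)
$\frac{1}{N{\left(\left(-38 + \left(-2 + 0\right) 2\right) \left(1 \cdot \frac{1}{370} + k\right),-473 \right)}} = \frac{1}{\frac{20}{3} - \left(-38 + \left(-2 + 0\right) 2\right) \left(1 \cdot \frac{1}{370} - 385\right)} = \frac{1}{\frac{20}{3} - \left(-38 - 4\right) \left(1 \cdot \frac{1}{370} - 385\right)} = \frac{1}{\frac{20}{3} - \left(-38 - 4\right) \left(\frac{1}{370} - 385\right)} = \frac{1}{\frac{20}{3} - \left(-42\right) \left(- \frac{142449}{370}\right)} = \frac{1}{\frac{20}{3} - \frac{2991429}{185}} = \frac{1}{- \frac{8970587}{555}} = - \frac{555}{8970587}$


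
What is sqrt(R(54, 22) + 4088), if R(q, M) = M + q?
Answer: 2*sqrt(1041) ≈ 64.529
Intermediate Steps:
sqrt(R(54, 22) + 4088) = sqrt((22 + 54) + 4088) = sqrt(76 + 4088) = sqrt(4164) = 2*sqrt(1041)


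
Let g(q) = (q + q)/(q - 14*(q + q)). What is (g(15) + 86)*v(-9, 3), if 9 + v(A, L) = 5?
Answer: -9280/27 ≈ -343.70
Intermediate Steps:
v(A, L) = -4 (v(A, L) = -9 + 5 = -4)
g(q) = -2/27 (g(q) = (2*q)/(q - 28*q) = (2*q)/((-27*q)) = (2*q)*(-1/(27*q)) = -2/27)
(g(15) + 86)*v(-9, 3) = (-2/27 + 86)*(-4) = (2320/27)*(-4) = -9280/27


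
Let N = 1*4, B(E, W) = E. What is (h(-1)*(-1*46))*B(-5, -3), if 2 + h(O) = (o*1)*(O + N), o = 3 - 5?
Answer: -1840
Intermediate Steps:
N = 4
o = -2
h(O) = -10 - 2*O (h(O) = -2 + (-2*1)*(O + 4) = -2 - 2*(4 + O) = -2 + (-8 - 2*O) = -10 - 2*O)
(h(-1)*(-1*46))*B(-5, -3) = ((-10 - 2*(-1))*(-1*46))*(-5) = ((-10 + 2)*(-46))*(-5) = -8*(-46)*(-5) = 368*(-5) = -1840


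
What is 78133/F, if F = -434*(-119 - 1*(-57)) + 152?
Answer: 7103/2460 ≈ 2.8874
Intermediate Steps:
F = 27060 (F = -434*(-119 + 57) + 152 = -434*(-62) + 152 = 26908 + 152 = 27060)
78133/F = 78133/27060 = 78133*(1/27060) = 7103/2460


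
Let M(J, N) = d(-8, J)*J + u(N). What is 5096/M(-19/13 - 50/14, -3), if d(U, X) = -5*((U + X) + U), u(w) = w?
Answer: -42199976/4407903 ≈ -9.5737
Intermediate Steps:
d(U, X) = -10*U - 5*X (d(U, X) = -5*(X + 2*U) = -10*U - 5*X)
M(J, N) = N + J*(80 - 5*J) (M(J, N) = (-10*(-8) - 5*J)*J + N = (80 - 5*J)*J + N = J*(80 - 5*J) + N = N + J*(80 - 5*J))
5096/M(-19/13 - 50/14, -3) = 5096/(-3 - 5*(-19/13 - 50/14)*(-16 + (-19/13 - 50/14))) = 5096/(-3 - 5*(-19*1/13 - 50*1/14)*(-16 + (-19*1/13 - 50*1/14))) = 5096/(-3 - 5*(-19/13 - 25/7)*(-16 + (-19/13 - 25/7))) = 5096/(-3 - 5*(-458/91)*(-16 - 458/91)) = 5096/(-3 - 5*(-458/91)*(-1914/91)) = 5096/(-3 - 4383060/8281) = 5096/(-4407903/8281) = 5096*(-8281/4407903) = -42199976/4407903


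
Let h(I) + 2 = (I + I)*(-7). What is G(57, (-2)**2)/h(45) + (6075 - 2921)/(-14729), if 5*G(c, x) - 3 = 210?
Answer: -13103917/46543640 ≈ -0.28154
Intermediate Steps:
G(c, x) = 213/5 (G(c, x) = 3/5 + (1/5)*210 = 3/5 + 42 = 213/5)
h(I) = -2 - 14*I (h(I) = -2 + (I + I)*(-7) = -2 + (2*I)*(-7) = -2 - 14*I)
G(57, (-2)**2)/h(45) + (6075 - 2921)/(-14729) = 213/(5*(-2 - 14*45)) + (6075 - 2921)/(-14729) = 213/(5*(-2 - 630)) + 3154*(-1/14729) = (213/5)/(-632) - 3154/14729 = (213/5)*(-1/632) - 3154/14729 = -213/3160 - 3154/14729 = -13103917/46543640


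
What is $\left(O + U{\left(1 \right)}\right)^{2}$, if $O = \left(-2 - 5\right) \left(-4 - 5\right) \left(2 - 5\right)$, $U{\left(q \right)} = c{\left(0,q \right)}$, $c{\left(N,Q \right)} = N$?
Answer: $35721$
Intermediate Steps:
$U{\left(q \right)} = 0$
$O = -189$ ($O = \left(-7\right) \left(-9\right) \left(-3\right) = 63 \left(-3\right) = -189$)
$\left(O + U{\left(1 \right)}\right)^{2} = \left(-189 + 0\right)^{2} = \left(-189\right)^{2} = 35721$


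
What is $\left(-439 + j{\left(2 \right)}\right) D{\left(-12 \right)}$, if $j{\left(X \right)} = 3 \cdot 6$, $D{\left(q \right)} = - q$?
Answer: $-5052$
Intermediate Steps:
$j{\left(X \right)} = 18$
$\left(-439 + j{\left(2 \right)}\right) D{\left(-12 \right)} = \left(-439 + 18\right) \left(\left(-1\right) \left(-12\right)\right) = \left(-421\right) 12 = -5052$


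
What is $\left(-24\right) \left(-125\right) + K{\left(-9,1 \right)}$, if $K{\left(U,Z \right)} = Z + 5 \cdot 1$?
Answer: $3006$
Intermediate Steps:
$K{\left(U,Z \right)} = 5 + Z$ ($K{\left(U,Z \right)} = Z + 5 = 5 + Z$)
$\left(-24\right) \left(-125\right) + K{\left(-9,1 \right)} = \left(-24\right) \left(-125\right) + \left(5 + 1\right) = 3000 + 6 = 3006$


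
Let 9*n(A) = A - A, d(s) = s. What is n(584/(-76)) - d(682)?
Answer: -682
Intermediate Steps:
n(A) = 0 (n(A) = (A - A)/9 = (⅑)*0 = 0)
n(584/(-76)) - d(682) = 0 - 1*682 = 0 - 682 = -682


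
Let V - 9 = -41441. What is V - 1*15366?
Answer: -56798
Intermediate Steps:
V = -41432 (V = 9 - 41441 = -41432)
V - 1*15366 = -41432 - 1*15366 = -41432 - 15366 = -56798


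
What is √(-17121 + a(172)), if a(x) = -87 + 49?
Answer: I*√17159 ≈ 130.99*I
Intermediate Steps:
a(x) = -38
√(-17121 + a(172)) = √(-17121 - 38) = √(-17159) = I*√17159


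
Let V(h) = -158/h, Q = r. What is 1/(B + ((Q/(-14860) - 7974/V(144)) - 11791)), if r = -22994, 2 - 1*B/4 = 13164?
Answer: -586970/33557080527 ≈ -1.7492e-5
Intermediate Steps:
B = -52648 (B = 8 - 4*13164 = 8 - 52656 = -52648)
Q = -22994
1/(B + ((Q/(-14860) - 7974/V(144)) - 11791)) = 1/(-52648 + ((-22994/(-14860) - 7974/((-158/144))) - 11791)) = 1/(-52648 + ((-22994*(-1/14860) - 7974/((-158*1/144))) - 11791)) = 1/(-52648 + ((11497/7430 - 7974/(-79/72)) - 11791)) = 1/(-52648 + ((11497/7430 - 7974*(-72/79)) - 11791)) = 1/(-52648 + ((11497/7430 + 574128/79) - 11791)) = 1/(-52648 + (4266679303/586970 - 11791)) = 1/(-52648 - 2654283967/586970) = 1/(-33557080527/586970) = -586970/33557080527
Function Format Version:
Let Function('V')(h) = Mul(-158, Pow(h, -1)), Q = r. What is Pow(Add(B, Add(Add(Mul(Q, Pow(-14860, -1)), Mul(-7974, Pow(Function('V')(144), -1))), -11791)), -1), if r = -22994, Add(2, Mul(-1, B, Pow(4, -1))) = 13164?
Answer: Rational(-586970, 33557080527) ≈ -1.7492e-5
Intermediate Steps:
B = -52648 (B = Add(8, Mul(-4, 13164)) = Add(8, -52656) = -52648)
Q = -22994
Pow(Add(B, Add(Add(Mul(Q, Pow(-14860, -1)), Mul(-7974, Pow(Function('V')(144), -1))), -11791)), -1) = Pow(Add(-52648, Add(Add(Mul(-22994, Pow(-14860, -1)), Mul(-7974, Pow(Mul(-158, Pow(144, -1)), -1))), -11791)), -1) = Pow(Add(-52648, Add(Add(Mul(-22994, Rational(-1, 14860)), Mul(-7974, Pow(Mul(-158, Rational(1, 144)), -1))), -11791)), -1) = Pow(Add(-52648, Add(Add(Rational(11497, 7430), Mul(-7974, Pow(Rational(-79, 72), -1))), -11791)), -1) = Pow(Add(-52648, Add(Add(Rational(11497, 7430), Mul(-7974, Rational(-72, 79))), -11791)), -1) = Pow(Add(-52648, Add(Add(Rational(11497, 7430), Rational(574128, 79)), -11791)), -1) = Pow(Add(-52648, Add(Rational(4266679303, 586970), -11791)), -1) = Pow(Add(-52648, Rational(-2654283967, 586970)), -1) = Pow(Rational(-33557080527, 586970), -1) = Rational(-586970, 33557080527)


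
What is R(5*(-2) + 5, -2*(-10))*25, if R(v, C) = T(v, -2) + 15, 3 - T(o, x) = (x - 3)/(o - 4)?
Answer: 3925/9 ≈ 436.11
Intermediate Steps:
T(o, x) = 3 - (-3 + x)/(-4 + o) (T(o, x) = 3 - (x - 3)/(o - 4) = 3 - (-3 + x)/(-4 + o))
R(v, C) = 15 + (-7 + 3*v)/(-4 + v) (R(v, C) = (-9 - 1*(-2) + 3*v)/(-4 + v) + 15 = (-9 + 2 + 3*v)/(-4 + v) + 15 = (-7 + 3*v)/(-4 + v) + 15 = 15 + (-7 + 3*v)/(-4 + v))
R(5*(-2) + 5, -2*(-10))*25 = ((-67 + 18*(5*(-2) + 5))/(-4 + (5*(-2) + 5)))*25 = ((-67 + 18*(-10 + 5))/(-4 + (-10 + 5)))*25 = ((-67 + 18*(-5))/(-4 - 5))*25 = ((-67 - 90)/(-9))*25 = -⅑*(-157)*25 = (157/9)*25 = 3925/9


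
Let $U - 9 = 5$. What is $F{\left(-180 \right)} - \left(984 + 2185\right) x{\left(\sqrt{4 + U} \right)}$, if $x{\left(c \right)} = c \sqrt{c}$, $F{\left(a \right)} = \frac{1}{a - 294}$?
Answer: $- \frac{1}{474} - 9507 \cdot 2^{\frac{3}{4}} \sqrt{3} \approx -27693.0$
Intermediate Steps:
$U = 14$ ($U = 9 + 5 = 14$)
$F{\left(a \right)} = \frac{1}{-294 + a}$
$x{\left(c \right)} = c^{\frac{3}{2}}$
$F{\left(-180 \right)} - \left(984 + 2185\right) x{\left(\sqrt{4 + U} \right)} = \frac{1}{-294 - 180} - \left(984 + 2185\right) \left(\sqrt{4 + 14}\right)^{\frac{3}{2}} = \frac{1}{-474} - 3169 \left(\sqrt{18}\right)^{\frac{3}{2}} = - \frac{1}{474} - 3169 \left(3 \sqrt{2}\right)^{\frac{3}{2}} = - \frac{1}{474} - 3169 \cdot 3 \cdot 2^{\frac{3}{4}} \sqrt{3} = - \frac{1}{474} - 9507 \cdot 2^{\frac{3}{4}} \sqrt{3}$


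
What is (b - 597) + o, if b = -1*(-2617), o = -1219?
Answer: 801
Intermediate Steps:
b = 2617
(b - 597) + o = (2617 - 597) - 1219 = 2020 - 1219 = 801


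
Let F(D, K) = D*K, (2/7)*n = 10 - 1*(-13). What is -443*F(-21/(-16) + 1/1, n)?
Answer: -2638951/32 ≈ -82467.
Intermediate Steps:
n = 161/2 (n = 7*(10 - 1*(-13))/2 = 7*(10 + 13)/2 = (7/2)*23 = 161/2 ≈ 80.500)
-443*F(-21/(-16) + 1/1, n) = -443*(-21/(-16) + 1/1)*161/2 = -443*(-21*(-1/16) + 1*1)*161/2 = -443*(21/16 + 1)*161/2 = -16391*161/(16*2) = -443*5957/32 = -2638951/32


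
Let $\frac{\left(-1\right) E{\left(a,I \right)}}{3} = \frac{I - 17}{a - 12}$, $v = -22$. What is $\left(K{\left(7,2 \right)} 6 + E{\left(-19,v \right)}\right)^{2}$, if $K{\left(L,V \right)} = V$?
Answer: $\frac{65025}{961} \approx 67.664$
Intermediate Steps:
$E{\left(a,I \right)} = - \frac{3 \left(-17 + I\right)}{-12 + a}$ ($E{\left(a,I \right)} = - 3 \frac{I - 17}{a - 12} = - 3 \frac{-17 + I}{-12 + a} = - \frac{3 \left(-17 + I\right)}{-12 + a}$)
$\left(K{\left(7,2 \right)} 6 + E{\left(-19,v \right)}\right)^{2} = \left(2 \cdot 6 + \frac{3 \left(17 - -22\right)}{-12 - 19}\right)^{2} = \left(12 + \frac{3 \left(17 + 22\right)}{-31}\right)^{2} = \left(12 + 3 \left(- \frac{1}{31}\right) 39\right)^{2} = \left(12 - \frac{117}{31}\right)^{2} = \left(\frac{255}{31}\right)^{2} = \frac{65025}{961}$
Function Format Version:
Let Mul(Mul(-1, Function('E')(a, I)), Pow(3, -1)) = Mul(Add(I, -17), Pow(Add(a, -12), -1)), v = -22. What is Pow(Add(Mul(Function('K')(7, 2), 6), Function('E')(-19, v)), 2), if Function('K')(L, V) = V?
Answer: Rational(65025, 961) ≈ 67.664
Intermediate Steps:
Function('E')(a, I) = Mul(-3, Pow(Add(-12, a), -1), Add(-17, I)) (Function('E')(a, I) = Mul(-3, Mul(Add(I, -17), Pow(Add(a, -12), -1))) = Mul(-3, Mul(Add(-17, I), Pow(Add(-12, a), -1))) = Mul(-3, Mul(Pow(Add(-12, a), -1), Add(-17, I))) = Mul(-3, Pow(Add(-12, a), -1), Add(-17, I)))
Pow(Add(Mul(Function('K')(7, 2), 6), Function('E')(-19, v)), 2) = Pow(Add(Mul(2, 6), Mul(3, Pow(Add(-12, -19), -1), Add(17, Mul(-1, -22)))), 2) = Pow(Add(12, Mul(3, Pow(-31, -1), Add(17, 22))), 2) = Pow(Add(12, Mul(3, Rational(-1, 31), 39)), 2) = Pow(Add(12, Rational(-117, 31)), 2) = Pow(Rational(255, 31), 2) = Rational(65025, 961)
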